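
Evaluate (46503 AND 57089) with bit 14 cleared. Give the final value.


Step 1: 46503 & 57089 = 38145
Step 2: 38145 & ~(1 << 14) = 38145

38145


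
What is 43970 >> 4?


0b1010101111000010 >> 4 = 0b101010111100 = 2748

2748


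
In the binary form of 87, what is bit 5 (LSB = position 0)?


0b1010111, position 5 = 0

0


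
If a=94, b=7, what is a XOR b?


94 ^ 7 = 89

89


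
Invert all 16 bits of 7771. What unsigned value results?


7771 ^ 65535 = 57764

57764


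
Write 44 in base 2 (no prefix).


44 = 101100 in binary

101100


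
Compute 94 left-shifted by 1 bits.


0b1011110 << 1 = 0b10111100 = 188

188


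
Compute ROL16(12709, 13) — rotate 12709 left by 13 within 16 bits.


Rotate 0b11000110100101 left by 13 (16-bit) = 0b1010011000110100 = 42548

42548


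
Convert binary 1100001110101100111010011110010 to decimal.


1100001110101100111010011110010 in decimal = 1641444594

1641444594


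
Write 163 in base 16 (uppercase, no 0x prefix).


163 = A3 hex

A3


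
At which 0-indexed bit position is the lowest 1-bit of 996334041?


0b111011011000101101100111011001. Lowest set bit at position 0

0


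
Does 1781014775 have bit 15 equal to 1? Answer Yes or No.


0b1101010001010000010000011110111, bit 15 = 0. No

No


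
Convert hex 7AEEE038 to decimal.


7AEEE038 hex = 2062475320 decimal

2062475320


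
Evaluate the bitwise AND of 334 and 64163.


0b101001110 & 0b1111101010100011 = 0b10 = 2

2


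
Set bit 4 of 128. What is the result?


128 | (1 << 4) = 128 | 16 = 144

144


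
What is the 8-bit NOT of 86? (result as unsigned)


~0b1010110 = 0b10101001 = 169 (8-bit unsigned)

169


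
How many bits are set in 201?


0b11001001 has 4 set bits

4


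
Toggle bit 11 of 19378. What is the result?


19378 ^ (1 << 11) = 19378 ^ 2048 = 17330

17330


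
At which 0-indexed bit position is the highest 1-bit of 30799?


0b111100001001111. Highest set bit at position 14

14


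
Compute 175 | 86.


0b10101111 | 0b1010110 = 0b11111111 = 255

255


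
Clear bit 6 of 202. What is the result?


202 & ~(1 << 6) = 138

138


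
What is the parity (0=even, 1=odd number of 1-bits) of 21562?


0b101010000111010 has 7 ones => parity 1

1


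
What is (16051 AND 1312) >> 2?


Step 1: 16051 & 1312 = 1056
Step 2: 1056 >> 2 = 264

264


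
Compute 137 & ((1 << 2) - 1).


137 & 3 = 1

1


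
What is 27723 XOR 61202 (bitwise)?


0b110110001001011 ^ 0b1110111100010010 = 0b1000001101011001 = 33625

33625


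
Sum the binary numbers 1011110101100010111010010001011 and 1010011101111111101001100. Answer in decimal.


1011110101100010111010010001011 + 1010011101111111101001100 = 1100000000000000111001111010111 = 1610642391

1610642391


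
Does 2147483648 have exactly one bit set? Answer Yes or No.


0b10000000000000000000000000000000. Only one bit set => Yes

Yes


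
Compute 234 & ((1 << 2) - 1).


234 & 3 = 2

2


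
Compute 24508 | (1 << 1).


24508 | (1 << 1) = 24508 | 2 = 24510

24510


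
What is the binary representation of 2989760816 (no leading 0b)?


2989760816 = 10110010001101000010000100110000 in binary

10110010001101000010000100110000


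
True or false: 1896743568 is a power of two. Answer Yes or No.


0b1110001000011100000001010010000. Multiple bits set => No

No


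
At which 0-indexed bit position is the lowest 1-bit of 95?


0b1011111. Lowest set bit at position 0

0


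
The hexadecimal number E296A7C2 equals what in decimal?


E296A7C2 hex = 3801524162 decimal

3801524162


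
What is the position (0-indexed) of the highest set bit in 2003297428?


0b1110111011001111110010010010100. Highest set bit at position 30

30


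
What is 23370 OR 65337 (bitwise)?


0b101101101001010 | 0b1111111100111001 = 0b1111111101111011 = 65403

65403


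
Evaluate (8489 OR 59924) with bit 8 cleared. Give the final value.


Step 1: 8489 | 59924 = 60221
Step 2: 60221 & ~(1 << 8) = 59965

59965


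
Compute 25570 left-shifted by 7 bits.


0b110001111100010 << 7 = 0b1100011111000100000000 = 3272960

3272960


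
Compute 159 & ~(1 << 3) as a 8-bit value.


159 & ~(1 << 3) = 151

151


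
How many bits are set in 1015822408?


0b111100100011000011100001001000 has 12 set bits

12


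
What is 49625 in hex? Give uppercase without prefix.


49625 = C1D9 hex

C1D9


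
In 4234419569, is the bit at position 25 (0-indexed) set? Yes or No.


0b11111100011001000001110101110001, bit 25 = 0. No

No


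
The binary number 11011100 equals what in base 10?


11011100 in decimal = 220

220


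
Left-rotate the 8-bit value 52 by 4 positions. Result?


Rotate 0b110100 left by 4 (8-bit) = 0b1000011 = 67

67


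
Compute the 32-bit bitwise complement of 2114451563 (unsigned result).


~0b1111110000001111111100001101011 = 0b10000001111110000000011110010100 = 2180515732 (32-bit unsigned)

2180515732


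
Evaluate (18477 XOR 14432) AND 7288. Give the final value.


Step 1: 18477 ^ 14432 = 28749
Step 2: 28749 & 7288 = 4168

4168


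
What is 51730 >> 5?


0b1100101000010010 >> 5 = 0b11001010000 = 1616

1616


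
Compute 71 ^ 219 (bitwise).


0b1000111 ^ 0b11011011 = 0b10011100 = 156

156


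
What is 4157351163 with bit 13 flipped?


4157351163 ^ (1 << 13) = 4157351163 ^ 8192 = 4157342971

4157342971


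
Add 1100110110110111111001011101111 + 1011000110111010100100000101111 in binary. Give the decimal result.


1100110110110111111001011101111 + 1011000110111010100100000101111 = 10111111101110010011101100011110 = 3216587550

3216587550


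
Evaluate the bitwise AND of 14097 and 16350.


0b11011100010001 & 0b11111111011110 = 0b11011100010000 = 14096

14096


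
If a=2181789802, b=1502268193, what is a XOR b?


2181789802 ^ 1502268193 = 3682710347

3682710347


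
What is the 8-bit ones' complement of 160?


160 ^ 255 = 95

95


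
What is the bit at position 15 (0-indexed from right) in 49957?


0b1100001100100101, position 15 = 1

1


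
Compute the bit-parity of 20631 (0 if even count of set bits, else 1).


0b101000010010111 has 7 ones => parity 1

1


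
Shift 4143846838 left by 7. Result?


0b11110110111111100001010110110110 << 7 = 0b111101101111111000010101101101100000000 = 530412395264

530412395264


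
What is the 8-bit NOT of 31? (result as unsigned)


~0b11111 = 0b11100000 = 224 (8-bit unsigned)

224


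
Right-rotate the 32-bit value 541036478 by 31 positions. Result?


Rotate 0b100000001111111000111110111110 right by 31 (32-bit) = 0b1000000011111110001111101111100 = 1082072956

1082072956


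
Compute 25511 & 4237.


0b110001110100111 & 0b1000010001101 = 0b10000101 = 133

133


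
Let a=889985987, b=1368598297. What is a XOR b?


889985987 ^ 1368598297 = 1688157402

1688157402


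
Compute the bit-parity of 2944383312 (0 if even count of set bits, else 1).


0b10101111011111111011100101010000 has 20 ones => parity 0

0


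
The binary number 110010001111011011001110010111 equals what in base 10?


110010001111011011001110010111 in decimal = 842904471

842904471


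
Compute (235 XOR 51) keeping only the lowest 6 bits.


Step 1: 235 ^ 51 = 216
Step 2: 216 & 63 = 24

24


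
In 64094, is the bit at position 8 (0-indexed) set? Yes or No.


0b1111101001011110, bit 8 = 0. No

No


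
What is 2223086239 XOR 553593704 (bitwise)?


0b10000100100000011001101010011111 ^ 0b100000111111110010101101101000 = 0b10100100011111101011000111110111 = 2759766519

2759766519


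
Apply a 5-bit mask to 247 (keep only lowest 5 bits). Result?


247 & 31 = 23

23


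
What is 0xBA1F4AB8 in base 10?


BA1F4AB8 hex = 3122612920 decimal

3122612920


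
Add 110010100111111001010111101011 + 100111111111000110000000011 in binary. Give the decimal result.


110010100111111001010111101011 + 100111111111000110000000011 = 110111100111110010000111101110 = 933175790

933175790


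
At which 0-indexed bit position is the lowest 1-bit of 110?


0b1101110. Lowest set bit at position 1

1


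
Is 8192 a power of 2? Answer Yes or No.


0b10000000000000. Only one bit set => Yes

Yes


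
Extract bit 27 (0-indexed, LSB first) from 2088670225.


0b1111100011111101001010000010001, position 27 = 1

1


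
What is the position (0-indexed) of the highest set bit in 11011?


0b10101100000011. Highest set bit at position 13

13


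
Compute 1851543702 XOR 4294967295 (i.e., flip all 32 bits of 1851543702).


1851543702 ^ 4294967295 = 2443423593

2443423593


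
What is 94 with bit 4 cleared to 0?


94 & ~(1 << 4) = 78

78


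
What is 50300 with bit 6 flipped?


50300 ^ (1 << 6) = 50300 ^ 64 = 50236

50236


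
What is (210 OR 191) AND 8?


Step 1: 210 | 191 = 255
Step 2: 255 & 8 = 8

8


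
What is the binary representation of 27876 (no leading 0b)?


27876 = 110110011100100 in binary

110110011100100


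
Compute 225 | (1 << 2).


225 | (1 << 2) = 225 | 4 = 229

229


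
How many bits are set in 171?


0b10101011 has 5 set bits

5


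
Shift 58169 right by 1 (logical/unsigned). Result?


0b1110001100111001 >> 1 = 0b111000110011100 = 29084

29084


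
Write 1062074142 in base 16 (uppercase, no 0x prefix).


1062074142 = 3F4DF71E hex

3F4DF71E


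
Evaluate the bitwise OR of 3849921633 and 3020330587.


0b11100101011110010010010001100001 | 0b10110100000001101001011001011011 = 0b11110101011111111011011001111011 = 4118787707

4118787707


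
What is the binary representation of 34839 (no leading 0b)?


34839 = 1000100000010111 in binary

1000100000010111


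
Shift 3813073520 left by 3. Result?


0b11100011010001101110001001110000 << 3 = 0b11100011010001101110001001110000000 = 30504588160

30504588160


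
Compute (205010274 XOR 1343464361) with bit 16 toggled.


Step 1: 205010274 ^ 1343464361 = 1546360523
Step 2: 1546360523 ^ (1 << 16) = 1546360523 ^ 65536 = 1546294987

1546294987


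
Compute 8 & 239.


0b1000 & 0b11101111 = 0b1000 = 8

8


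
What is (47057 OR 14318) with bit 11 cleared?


Step 1: 47057 | 14318 = 47103
Step 2: 47103 & ~(1 << 11) = 47103

47103


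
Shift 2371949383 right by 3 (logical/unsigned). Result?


0b10001101011000010001001101000111 >> 3 = 0b10001101011000010001001101000 = 296493672

296493672


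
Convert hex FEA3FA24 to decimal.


FEA3FA24 hex = 4272159268 decimal

4272159268


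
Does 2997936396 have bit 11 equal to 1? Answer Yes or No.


0b10110010101100001110000100001100, bit 11 = 0. No

No


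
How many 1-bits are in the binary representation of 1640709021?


0b1100001110010110011101110011101 has 18 set bits

18


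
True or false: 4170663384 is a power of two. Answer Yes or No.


0b11111000100101110100010111011000. Multiple bits set => No

No


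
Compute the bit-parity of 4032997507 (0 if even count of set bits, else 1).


0b11110000011000101010100010000011 has 13 ones => parity 1

1


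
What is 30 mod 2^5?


30 & 31 = 30

30


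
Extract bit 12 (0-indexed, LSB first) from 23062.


0b101101000010110, position 12 = 1

1


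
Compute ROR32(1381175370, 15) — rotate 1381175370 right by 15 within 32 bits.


Rotate 0b1010010010100110001000001001010 right by 15 (32-bit) = 0b100000100101001010010010100110 = 546612390

546612390


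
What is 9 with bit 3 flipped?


9 ^ (1 << 3) = 9 ^ 8 = 1

1


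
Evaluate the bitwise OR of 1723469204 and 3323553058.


0b1100110101110100000110110010100 | 0b11000110000110010110010100100010 = 0b11100110101110110110110110110110 = 3871042998

3871042998


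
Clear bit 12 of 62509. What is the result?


62509 & ~(1 << 12) = 58413

58413


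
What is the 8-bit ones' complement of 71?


71 ^ 255 = 184

184


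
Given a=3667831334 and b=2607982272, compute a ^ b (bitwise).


3667831334 ^ 2607982272 = 1105988838

1105988838


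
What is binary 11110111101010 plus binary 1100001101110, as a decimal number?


11110111101010 + 1100001101110 = 101011001011000 = 22104

22104


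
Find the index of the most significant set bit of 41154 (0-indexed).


0b1010000011000010. Highest set bit at position 15

15


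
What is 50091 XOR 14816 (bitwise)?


0b1100001110101011 ^ 0b11100111100000 = 0b1111101001001011 = 64075

64075


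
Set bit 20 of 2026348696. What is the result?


2026348696 | (1 << 20) = 2026348696 | 1048576 = 2027397272

2027397272


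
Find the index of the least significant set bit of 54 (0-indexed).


0b110110. Lowest set bit at position 1

1


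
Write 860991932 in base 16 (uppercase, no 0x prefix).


860991932 = 3351B1BC hex

3351B1BC


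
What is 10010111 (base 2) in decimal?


10010111 in decimal = 151

151


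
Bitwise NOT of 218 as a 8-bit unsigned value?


~0b11011010 = 0b100101 = 37 (8-bit unsigned)

37


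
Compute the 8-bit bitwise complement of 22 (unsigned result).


~0b10110 = 0b11101001 = 233 (8-bit unsigned)

233


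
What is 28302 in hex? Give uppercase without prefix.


28302 = 6E8E hex

6E8E


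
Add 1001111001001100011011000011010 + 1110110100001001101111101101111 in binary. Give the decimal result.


1001111001001100011011000011010 + 1110110100001001101111101101111 = 11000101101010110001010110001001 = 3316323721

3316323721


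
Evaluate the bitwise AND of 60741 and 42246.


0b1110110101000101 & 0b1010010100000110 = 0b1010010100000100 = 42244

42244


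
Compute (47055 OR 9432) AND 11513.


Step 1: 47055 | 9432 = 47071
Step 2: 47071 & 11513 = 9433

9433


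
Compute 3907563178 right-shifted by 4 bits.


0b11101000111010001010111010101010 >> 4 = 0b1110100011101000101011101010 = 244222698

244222698


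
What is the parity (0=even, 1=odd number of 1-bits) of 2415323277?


0b10001111111101101110100010001101 has 19 ones => parity 1

1


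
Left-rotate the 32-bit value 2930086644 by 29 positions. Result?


Rotate 0b10101110101001011001001011110100 left by 29 (32-bit) = 0b10010101110101001011001001011110 = 2513744478

2513744478


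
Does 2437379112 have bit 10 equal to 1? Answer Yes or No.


0b10010001010001110111010000101000, bit 10 = 1. Yes

Yes


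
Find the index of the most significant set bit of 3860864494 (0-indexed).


0b11100110001000000001110111101110. Highest set bit at position 31

31


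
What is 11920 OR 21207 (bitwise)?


0b10111010010000 | 0b101001011010111 = 0b111111011010111 = 32471

32471


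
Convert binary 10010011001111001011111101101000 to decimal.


10010011001111001011111101101000 in decimal = 2470231912

2470231912


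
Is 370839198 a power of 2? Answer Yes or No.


0b10110000110101000111010011110. Multiple bits set => No

No


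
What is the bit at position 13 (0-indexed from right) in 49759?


0b1100001001011111, position 13 = 0

0


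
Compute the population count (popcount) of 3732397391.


0b11011110011101111101110101001111 has 23 set bits

23


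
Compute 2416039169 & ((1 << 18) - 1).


2416039169 & 262143 = 120065

120065


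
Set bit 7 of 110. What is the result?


110 | (1 << 7) = 110 | 128 = 238

238


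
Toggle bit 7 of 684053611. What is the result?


684053611 ^ (1 << 7) = 684053611 ^ 128 = 684053739

684053739


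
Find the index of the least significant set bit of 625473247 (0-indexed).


0b100101010001111111011011011111. Lowest set bit at position 0

0


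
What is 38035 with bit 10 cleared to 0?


38035 & ~(1 << 10) = 37011

37011


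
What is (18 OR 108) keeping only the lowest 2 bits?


Step 1: 18 | 108 = 126
Step 2: 126 & 3 = 2

2


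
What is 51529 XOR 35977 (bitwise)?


0b1100100101001001 ^ 0b1000110010001001 = 0b100010111000000 = 17856

17856


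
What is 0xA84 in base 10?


A84 hex = 2692 decimal

2692


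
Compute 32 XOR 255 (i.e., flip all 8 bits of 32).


32 ^ 255 = 223

223


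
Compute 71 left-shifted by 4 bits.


0b1000111 << 4 = 0b10001110000 = 1136

1136


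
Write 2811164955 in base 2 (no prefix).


2811164955 = 10100111100011101111100100011011 in binary

10100111100011101111100100011011


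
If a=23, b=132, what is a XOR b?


23 ^ 132 = 147

147


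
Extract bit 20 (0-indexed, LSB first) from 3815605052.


0b11100011011011011000001100111100, position 20 = 0

0


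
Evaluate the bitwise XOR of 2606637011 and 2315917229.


0b10011011010111100001111111010011 ^ 0b10001010000010100001011110101101 = 0b10001010101000000100001111110 = 290719870

290719870


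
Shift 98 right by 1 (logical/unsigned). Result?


0b1100010 >> 1 = 0b110001 = 49

49


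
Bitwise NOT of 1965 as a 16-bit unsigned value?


~0b11110101101 = 0b1111100001010010 = 63570 (16-bit unsigned)

63570


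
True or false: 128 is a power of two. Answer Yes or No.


0b10000000. Only one bit set => Yes

Yes


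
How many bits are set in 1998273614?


0b1110111000110110011110001001110 has 18 set bits

18


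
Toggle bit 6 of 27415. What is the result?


27415 ^ (1 << 6) = 27415 ^ 64 = 27479

27479


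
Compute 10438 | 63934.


0b10100011000110 | 0b1111100110111110 = 0b1111100111111110 = 63998

63998


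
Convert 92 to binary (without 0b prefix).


92 = 1011100 in binary

1011100


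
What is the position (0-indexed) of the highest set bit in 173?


0b10101101. Highest set bit at position 7

7


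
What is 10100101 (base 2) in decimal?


10100101 in decimal = 165

165


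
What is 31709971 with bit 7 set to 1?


31709971 | (1 << 7) = 31709971 | 128 = 31710099

31710099


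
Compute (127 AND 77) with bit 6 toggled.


Step 1: 127 & 77 = 77
Step 2: 77 ^ (1 << 6) = 77 ^ 64 = 13

13


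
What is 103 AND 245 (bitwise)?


0b1100111 & 0b11110101 = 0b1100101 = 101

101


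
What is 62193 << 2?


0b1111001011110001 << 2 = 0b111100101111000100 = 248772

248772


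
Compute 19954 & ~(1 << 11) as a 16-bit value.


19954 & ~(1 << 11) = 17906

17906


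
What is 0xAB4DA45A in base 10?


AB4DA45A hex = 2873992282 decimal

2873992282


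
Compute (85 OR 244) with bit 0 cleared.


Step 1: 85 | 244 = 245
Step 2: 245 & ~(1 << 0) = 244

244


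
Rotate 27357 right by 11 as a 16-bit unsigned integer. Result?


Rotate 0b110101011011101 right by 11 (16-bit) = 0b101101110101101 = 23469

23469


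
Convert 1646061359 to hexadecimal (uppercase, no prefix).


1646061359 = 621CE72F hex

621CE72F


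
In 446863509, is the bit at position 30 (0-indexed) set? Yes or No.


0b11010101000101001100010010101, bit 30 = 0. No

No


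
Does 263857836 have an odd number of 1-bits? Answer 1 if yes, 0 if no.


0b1111101110100010011010101100 has 16 ones => parity 0

0


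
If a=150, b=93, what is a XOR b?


150 ^ 93 = 203

203


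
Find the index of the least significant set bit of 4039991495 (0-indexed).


0b11110000110011010110000011000111. Lowest set bit at position 0

0


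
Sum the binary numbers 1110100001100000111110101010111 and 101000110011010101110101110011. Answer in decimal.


1110100001100000111110101010111 + 101000110011010101110101110011 = 10011100111111011101101011001010 = 2633882314

2633882314


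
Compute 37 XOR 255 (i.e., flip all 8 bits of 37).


37 ^ 255 = 218

218


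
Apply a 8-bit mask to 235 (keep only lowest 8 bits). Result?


235 & 255 = 235

235


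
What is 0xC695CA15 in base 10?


C695CA15 hex = 3331705365 decimal

3331705365


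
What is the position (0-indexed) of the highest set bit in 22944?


0b101100110100000. Highest set bit at position 14

14


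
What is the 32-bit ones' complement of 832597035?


832597035 ^ 4294967295 = 3462370260

3462370260


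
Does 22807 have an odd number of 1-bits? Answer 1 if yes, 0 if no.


0b101100100010111 has 8 ones => parity 0

0


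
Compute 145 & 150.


0b10010001 & 0b10010110 = 0b10010000 = 144

144


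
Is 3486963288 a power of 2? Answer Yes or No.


0b11001111110101101101011001011000. Multiple bits set => No

No


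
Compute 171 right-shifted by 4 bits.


0b10101011 >> 4 = 0b1010 = 10

10


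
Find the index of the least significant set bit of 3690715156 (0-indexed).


0b11011011111110111101100000010100. Lowest set bit at position 2

2


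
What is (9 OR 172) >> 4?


Step 1: 9 | 172 = 173
Step 2: 173 >> 4 = 10

10


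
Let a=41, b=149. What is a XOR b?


41 ^ 149 = 188

188


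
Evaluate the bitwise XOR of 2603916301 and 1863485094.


0b10011011001101001001110000001101 ^ 0b1101111000100101000011010100110 = 0b11110100001001100001101010101011 = 4096137899

4096137899


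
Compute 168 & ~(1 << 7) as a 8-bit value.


168 & ~(1 << 7) = 40

40


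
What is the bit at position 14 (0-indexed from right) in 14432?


0b11100001100000, position 14 = 0

0


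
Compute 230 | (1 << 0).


230 | (1 << 0) = 230 | 1 = 231

231


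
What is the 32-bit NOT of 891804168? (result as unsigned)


~0b110101001001111101101000001000 = 0b11001010110110000010010111110111 = 3403163127 (32-bit unsigned)

3403163127


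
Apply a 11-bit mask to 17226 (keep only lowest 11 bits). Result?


17226 & 2047 = 842

842


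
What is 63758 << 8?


0b1111100100001110 << 8 = 0b111110010000111000000000 = 16322048

16322048


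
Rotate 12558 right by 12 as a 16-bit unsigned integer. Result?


Rotate 0b11000100001110 right by 12 (16-bit) = 0b1000011100011 = 4323

4323


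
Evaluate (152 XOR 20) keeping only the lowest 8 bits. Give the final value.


Step 1: 152 ^ 20 = 140
Step 2: 140 & 255 = 140

140


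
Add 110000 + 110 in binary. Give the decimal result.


110000 + 110 = 110110 = 54

54


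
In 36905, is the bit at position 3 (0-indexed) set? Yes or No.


0b1001000000101001, bit 3 = 1. Yes

Yes


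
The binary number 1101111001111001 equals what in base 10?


1101111001111001 in decimal = 56953

56953


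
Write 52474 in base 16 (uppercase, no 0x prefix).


52474 = CCFA hex

CCFA


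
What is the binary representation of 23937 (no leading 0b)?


23937 = 101110110000001 in binary

101110110000001


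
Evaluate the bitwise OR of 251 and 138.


0b11111011 | 0b10001010 = 0b11111011 = 251

251


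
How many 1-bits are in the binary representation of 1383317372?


0b1010010011100111011111101111100 has 20 set bits

20


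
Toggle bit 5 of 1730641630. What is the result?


1730641630 ^ (1 << 5) = 1730641630 ^ 32 = 1730641662

1730641662


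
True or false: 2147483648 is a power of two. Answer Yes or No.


0b10000000000000000000000000000000. Only one bit set => Yes

Yes


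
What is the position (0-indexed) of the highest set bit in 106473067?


0b110010110001010011001101011. Highest set bit at position 26

26


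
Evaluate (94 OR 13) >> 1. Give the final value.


Step 1: 94 | 13 = 95
Step 2: 95 >> 1 = 47

47


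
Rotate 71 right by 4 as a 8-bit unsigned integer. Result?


Rotate 0b1000111 right by 4 (8-bit) = 0b1110100 = 116

116


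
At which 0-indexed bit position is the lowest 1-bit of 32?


0b100000. Lowest set bit at position 5

5


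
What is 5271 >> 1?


0b1010010010111 >> 1 = 0b101001001011 = 2635

2635


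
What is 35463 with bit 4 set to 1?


35463 | (1 << 4) = 35463 | 16 = 35479

35479


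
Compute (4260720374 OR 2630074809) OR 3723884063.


Step 1: 4260720374 | 2630074809 = 4260884479
Step 2: 4260884479 | 3723884063 = 4260888575

4260888575


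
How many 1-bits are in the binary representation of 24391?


0b101111101000111 has 10 set bits

10


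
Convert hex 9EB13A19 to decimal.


9EB13A19 hex = 2662414873 decimal

2662414873


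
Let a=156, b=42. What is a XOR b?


156 ^ 42 = 182

182


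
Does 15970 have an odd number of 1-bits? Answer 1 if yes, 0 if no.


0b11111001100010 has 8 ones => parity 0

0


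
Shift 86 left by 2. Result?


0b1010110 << 2 = 0b101011000 = 344

344


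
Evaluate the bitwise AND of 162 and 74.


0b10100010 & 0b1001010 = 0b10 = 2

2


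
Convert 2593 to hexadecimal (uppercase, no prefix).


2593 = A21 hex

A21


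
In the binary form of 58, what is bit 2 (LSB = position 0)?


0b111010, position 2 = 0

0


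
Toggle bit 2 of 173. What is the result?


173 ^ (1 << 2) = 173 ^ 4 = 169

169


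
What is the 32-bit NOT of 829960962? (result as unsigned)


~0b110001011110000011001100000010 = 0b11001110100001111100110011111101 = 3465006333 (32-bit unsigned)

3465006333


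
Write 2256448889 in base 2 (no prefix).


2256448889 = 10000110011111101010110101111001 in binary

10000110011111101010110101111001


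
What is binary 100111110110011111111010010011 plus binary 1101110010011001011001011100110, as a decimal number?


100111110110011111111010010011 + 1101110010011001011001011100110 = 10010110001001101011000101111001 = 2519118201

2519118201


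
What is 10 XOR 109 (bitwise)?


0b1010 ^ 0b1101101 = 0b1100111 = 103

103


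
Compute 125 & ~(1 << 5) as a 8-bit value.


125 & ~(1 << 5) = 93

93


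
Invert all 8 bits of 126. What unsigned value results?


126 ^ 255 = 129

129


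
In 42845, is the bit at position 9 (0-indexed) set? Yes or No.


0b1010011101011101, bit 9 = 1. Yes

Yes


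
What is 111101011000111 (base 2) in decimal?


111101011000111 in decimal = 31431

31431


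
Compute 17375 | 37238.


0b100001111011111 | 0b1001000101110110 = 0b1101001111111111 = 54271

54271


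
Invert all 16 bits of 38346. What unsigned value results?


38346 ^ 65535 = 27189

27189


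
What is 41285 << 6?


0b1010000101000101 << 6 = 0b1010000101000101000000 = 2642240

2642240


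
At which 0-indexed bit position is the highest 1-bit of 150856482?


0b1000111111011110001100100010. Highest set bit at position 27

27


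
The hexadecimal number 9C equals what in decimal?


9C hex = 156 decimal

156


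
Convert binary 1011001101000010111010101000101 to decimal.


1011001101000010111010101000101 in decimal = 1503753541

1503753541


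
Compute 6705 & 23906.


0b1101000110001 & 0b101110101100010 = 0b1100000100000 = 6176

6176


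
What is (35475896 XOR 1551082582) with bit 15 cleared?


Step 1: 35475896 ^ 1551082582 = 1584330222
Step 2: 1584330222 & ~(1 << 15) = 1584297454

1584297454


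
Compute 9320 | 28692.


0b10010001101000 | 0b111000000010100 = 0b111010001111100 = 29820

29820


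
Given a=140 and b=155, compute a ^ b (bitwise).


140 ^ 155 = 23

23


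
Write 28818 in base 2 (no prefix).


28818 = 111000010010010 in binary

111000010010010


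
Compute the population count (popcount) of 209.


0b11010001 has 4 set bits

4


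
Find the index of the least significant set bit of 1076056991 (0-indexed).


0b1000000001000110101001110011111. Lowest set bit at position 0

0


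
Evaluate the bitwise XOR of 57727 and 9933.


0b1110000101111111 ^ 0b10011011001101 = 0b1100011110110010 = 51122

51122


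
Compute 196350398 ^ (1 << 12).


196350398 ^ (1 << 12) = 196350398 ^ 4096 = 196346302

196346302


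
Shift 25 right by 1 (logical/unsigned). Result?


0b11001 >> 1 = 0b1100 = 12

12


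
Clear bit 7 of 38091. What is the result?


38091 & ~(1 << 7) = 37963

37963


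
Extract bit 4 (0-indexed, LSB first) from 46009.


0b1011001110111001, position 4 = 1

1


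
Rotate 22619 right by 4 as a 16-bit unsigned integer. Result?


Rotate 0b101100001011011 right by 4 (16-bit) = 0b1011010110000101 = 46469

46469


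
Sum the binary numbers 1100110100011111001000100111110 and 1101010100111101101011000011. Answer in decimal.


1100110100011111001000100111110 + 1101010100111101101011000011 = 1110011111000110110110000000001 = 1944284161

1944284161


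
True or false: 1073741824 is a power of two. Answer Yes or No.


0b1000000000000000000000000000000. Only one bit set => Yes

Yes


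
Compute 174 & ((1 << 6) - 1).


174 & 63 = 46

46


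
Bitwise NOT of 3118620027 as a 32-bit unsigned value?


~0b10111001111000100101110101111011 = 0b1000110000111011010001010000100 = 1176347268 (32-bit unsigned)

1176347268


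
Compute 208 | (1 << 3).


208 | (1 << 3) = 208 | 8 = 216

216


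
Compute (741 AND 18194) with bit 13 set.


Step 1: 741 & 18194 = 512
Step 2: 512 | (1 << 13) = 512 | 8192 = 8704

8704


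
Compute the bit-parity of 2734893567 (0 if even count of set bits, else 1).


0b10100011000000110010100111111111 has 17 ones => parity 1

1


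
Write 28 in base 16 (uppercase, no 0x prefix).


28 = 1C hex

1C


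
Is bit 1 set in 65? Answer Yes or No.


0b1000001, bit 1 = 0. No

No


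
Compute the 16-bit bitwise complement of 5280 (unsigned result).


~0b1010010100000 = 0b1110101101011111 = 60255 (16-bit unsigned)

60255


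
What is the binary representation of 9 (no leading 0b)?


9 = 1001 in binary

1001


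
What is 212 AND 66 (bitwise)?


0b11010100 & 0b1000010 = 0b1000000 = 64

64


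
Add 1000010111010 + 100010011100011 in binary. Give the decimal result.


1000010111010 + 100010011100011 = 101010110011101 = 21917

21917


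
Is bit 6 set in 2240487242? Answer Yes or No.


0b10000101100010110001111101001010, bit 6 = 1. Yes

Yes


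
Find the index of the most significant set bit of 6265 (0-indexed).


0b1100001111001. Highest set bit at position 12

12


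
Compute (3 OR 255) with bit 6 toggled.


Step 1: 3 | 255 = 255
Step 2: 255 ^ (1 << 6) = 255 ^ 64 = 191

191


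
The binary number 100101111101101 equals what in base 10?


100101111101101 in decimal = 19437

19437


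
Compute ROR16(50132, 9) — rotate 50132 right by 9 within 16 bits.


Rotate 0b1100001111010100 right by 9 (16-bit) = 0b1110101001100001 = 60001

60001


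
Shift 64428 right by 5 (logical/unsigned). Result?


0b1111101110101100 >> 5 = 0b11111011101 = 2013

2013


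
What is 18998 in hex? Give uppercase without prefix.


18998 = 4A36 hex

4A36


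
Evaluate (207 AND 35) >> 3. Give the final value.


Step 1: 207 & 35 = 3
Step 2: 3 >> 3 = 0

0


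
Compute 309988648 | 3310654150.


0b10010011110100000110100101000 | 0b11000101010101001001001011000110 = 0b11010111011111101001111111101110 = 3615399918

3615399918


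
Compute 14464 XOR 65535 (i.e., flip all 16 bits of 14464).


14464 ^ 65535 = 51071

51071


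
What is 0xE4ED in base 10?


E4ED hex = 58605 decimal

58605


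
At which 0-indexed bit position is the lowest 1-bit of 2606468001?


0b10011011010110111000101110100001. Lowest set bit at position 0

0


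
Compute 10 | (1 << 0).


10 | (1 << 0) = 10 | 1 = 11

11


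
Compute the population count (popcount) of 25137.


0b110001000110001 has 6 set bits

6


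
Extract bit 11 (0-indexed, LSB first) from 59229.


0b1110011101011101, position 11 = 0

0


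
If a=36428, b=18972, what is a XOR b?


36428 ^ 18972 = 50256

50256


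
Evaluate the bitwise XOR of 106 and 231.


0b1101010 ^ 0b11100111 = 0b10001101 = 141

141


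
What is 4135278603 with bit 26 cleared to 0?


4135278603 & ~(1 << 26) = 4068169739

4068169739


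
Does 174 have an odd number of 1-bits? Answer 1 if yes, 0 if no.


0b10101110 has 5 ones => parity 1

1


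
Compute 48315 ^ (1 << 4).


48315 ^ (1 << 4) = 48315 ^ 16 = 48299

48299


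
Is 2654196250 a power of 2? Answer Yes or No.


0b10011110001100111101001000011010. Multiple bits set => No

No


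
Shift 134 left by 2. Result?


0b10000110 << 2 = 0b1000011000 = 536

536


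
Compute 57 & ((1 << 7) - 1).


57 & 127 = 57

57


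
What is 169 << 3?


0b10101001 << 3 = 0b10101001000 = 1352

1352


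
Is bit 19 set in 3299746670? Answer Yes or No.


0b11000100101011100010001101101110, bit 19 = 1. Yes

Yes


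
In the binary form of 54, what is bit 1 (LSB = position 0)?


0b110110, position 1 = 1

1


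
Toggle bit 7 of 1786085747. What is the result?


1786085747 ^ (1 << 7) = 1786085747 ^ 128 = 1786085875

1786085875


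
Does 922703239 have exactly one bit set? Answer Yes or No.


0b110110111111110101010110000111. Multiple bits set => No

No


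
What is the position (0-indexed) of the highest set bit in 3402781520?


0b11001010110100100101001101010000. Highest set bit at position 31

31


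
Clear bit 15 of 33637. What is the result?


33637 & ~(1 << 15) = 869

869


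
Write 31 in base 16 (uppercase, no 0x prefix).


31 = 1F hex

1F


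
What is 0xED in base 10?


ED hex = 237 decimal

237


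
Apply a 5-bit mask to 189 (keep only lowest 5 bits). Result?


189 & 31 = 29

29


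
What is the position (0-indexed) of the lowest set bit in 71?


0b1000111. Lowest set bit at position 0

0


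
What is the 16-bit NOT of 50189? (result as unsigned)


~0b1100010000001101 = 0b11101111110010 = 15346 (16-bit unsigned)

15346


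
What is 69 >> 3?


0b1000101 >> 3 = 0b1000 = 8

8


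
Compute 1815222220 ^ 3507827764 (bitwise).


0b1101100001100100001011111001100 ^ 0b11010001000101010011010000110100 = 0b10111101001001110010001111111000 = 3173458936

3173458936


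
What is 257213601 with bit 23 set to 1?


257213601 | (1 << 23) = 257213601 | 8388608 = 265602209

265602209


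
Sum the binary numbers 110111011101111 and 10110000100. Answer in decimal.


110111011101111 + 10110000100 = 111010001110011 = 29811

29811


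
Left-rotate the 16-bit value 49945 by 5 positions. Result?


Rotate 0b1100001100011001 left by 5 (16-bit) = 0b110001100111000 = 25400

25400


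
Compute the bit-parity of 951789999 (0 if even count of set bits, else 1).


0b111000101110110010100110101111 has 18 ones => parity 0

0


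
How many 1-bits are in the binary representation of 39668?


0b1001101011110100 has 9 set bits

9


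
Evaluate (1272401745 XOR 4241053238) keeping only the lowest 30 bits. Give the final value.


Step 1: 1272401745 ^ 4241053238 = 3072203111
Step 2: 3072203111 & 1073741823 = 924719463

924719463


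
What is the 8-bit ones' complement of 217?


217 ^ 255 = 38

38


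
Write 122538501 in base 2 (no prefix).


122538501 = 111010011011100101000000101 in binary

111010011011100101000000101


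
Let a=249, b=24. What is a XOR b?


249 ^ 24 = 225

225


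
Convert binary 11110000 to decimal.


11110000 in decimal = 240

240


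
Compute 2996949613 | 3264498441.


0b10110010101000011101001001101101 | 0b11000010100101000100101100001001 = 0b11110010101101011101101101101101 = 4072004461

4072004461


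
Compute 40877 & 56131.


0b1001111110101101 & 0b1101101101000011 = 0b1001101100000001 = 39681

39681


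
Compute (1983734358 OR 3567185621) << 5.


Step 1: 1983734358 | 3567185621 = 4139773655
Step 2: 4139773655 << 5 = 132472756960

132472756960


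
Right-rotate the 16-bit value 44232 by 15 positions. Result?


Rotate 0b1010110011001000 right by 15 (16-bit) = 0b101100110010001 = 22929

22929


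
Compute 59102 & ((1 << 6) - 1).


59102 & 63 = 30

30


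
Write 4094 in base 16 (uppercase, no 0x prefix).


4094 = FFE hex

FFE


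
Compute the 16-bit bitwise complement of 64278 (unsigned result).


~0b1111101100010110 = 0b10011101001 = 1257 (16-bit unsigned)

1257


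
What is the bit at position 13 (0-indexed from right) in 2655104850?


0b10011110010000011010111101010010, position 13 = 1

1


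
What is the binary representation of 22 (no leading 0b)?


22 = 10110 in binary

10110


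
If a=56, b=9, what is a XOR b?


56 ^ 9 = 49

49


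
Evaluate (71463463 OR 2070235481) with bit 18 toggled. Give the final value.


Step 1: 71463463 | 2070235481 = 2137488255
Step 2: 2137488255 ^ (1 << 18) = 2137488255 ^ 262144 = 2137226111

2137226111


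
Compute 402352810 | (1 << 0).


402352810 | (1 << 0) = 402352810 | 1 = 402352811

402352811


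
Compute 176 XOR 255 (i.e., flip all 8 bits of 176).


176 ^ 255 = 79

79


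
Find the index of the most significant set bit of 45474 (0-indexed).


0b1011000110100010. Highest set bit at position 15

15


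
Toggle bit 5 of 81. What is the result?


81 ^ (1 << 5) = 81 ^ 32 = 113

113


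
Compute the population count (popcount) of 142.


0b10001110 has 4 set bits

4


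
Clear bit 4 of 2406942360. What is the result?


2406942360 & ~(1 << 4) = 2406942344

2406942344


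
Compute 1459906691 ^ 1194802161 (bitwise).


0b1010111000001000110100010000011 ^ 0b1000111001101110011101111110001 = 0b10000001100110101001101110010 = 271799154

271799154


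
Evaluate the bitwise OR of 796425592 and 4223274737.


0b101111011110000111110101111000 | 0b11111011101110100000111011110001 = 0b11111111111110100111111111111001 = 4294606841

4294606841


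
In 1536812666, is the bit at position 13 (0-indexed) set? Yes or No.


0b1011011100110011110011001111010, bit 13 = 1. Yes

Yes


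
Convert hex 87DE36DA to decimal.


87DE36DA hex = 2279487194 decimal

2279487194


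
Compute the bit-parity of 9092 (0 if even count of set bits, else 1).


0b10001110000100 has 5 ones => parity 1

1


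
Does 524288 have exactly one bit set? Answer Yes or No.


0b10000000000000000000. Only one bit set => Yes

Yes


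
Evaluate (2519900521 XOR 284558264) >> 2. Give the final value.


Step 1: 2519900521 ^ 284558264 = 2261033681
Step 2: 2261033681 >> 2 = 565258420

565258420


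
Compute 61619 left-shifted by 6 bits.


0b1111000010110011 << 6 = 0b1111000010110011000000 = 3943616

3943616


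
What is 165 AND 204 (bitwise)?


0b10100101 & 0b11001100 = 0b10000100 = 132

132


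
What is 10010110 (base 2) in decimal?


10010110 in decimal = 150

150


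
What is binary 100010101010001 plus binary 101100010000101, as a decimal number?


100010101010001 + 101100010000101 = 1001110111010110 = 40406

40406


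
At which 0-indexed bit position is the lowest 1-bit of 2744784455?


0b10100011100110100001011001000111. Lowest set bit at position 0

0


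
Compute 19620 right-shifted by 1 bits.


0b100110010100100 >> 1 = 0b10011001010010 = 9810

9810


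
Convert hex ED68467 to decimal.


ED68467 hex = 248939623 decimal

248939623


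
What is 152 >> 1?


0b10011000 >> 1 = 0b1001100 = 76

76


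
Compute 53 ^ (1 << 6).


53 ^ (1 << 6) = 53 ^ 64 = 117

117


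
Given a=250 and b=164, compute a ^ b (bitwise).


250 ^ 164 = 94

94


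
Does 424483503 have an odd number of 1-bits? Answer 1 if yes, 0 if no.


0b11001010011010001101010101111 has 16 ones => parity 0

0


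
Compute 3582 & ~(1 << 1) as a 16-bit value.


3582 & ~(1 << 1) = 3580

3580
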